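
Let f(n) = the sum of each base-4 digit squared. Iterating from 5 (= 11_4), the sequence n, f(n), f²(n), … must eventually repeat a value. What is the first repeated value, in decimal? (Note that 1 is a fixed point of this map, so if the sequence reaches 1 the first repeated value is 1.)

1

5 = (1,1)_4 → 1² + 1² = 1 + 1 = 2
2 = (2)_4 → 2² = 4
4 = (1,0)_4 → 1² + 0² = 1 + 0 = 1  — reached the fixed point 1.
1 → 1, so 1 is the first repeated value.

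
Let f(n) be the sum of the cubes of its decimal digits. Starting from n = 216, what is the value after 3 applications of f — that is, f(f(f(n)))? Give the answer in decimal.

216 → 2³ + 1³ + 6³ = 225
225 → 2³ + 2³ + 5³ = 141
141 → 1³ + 4³ + 1³ = 66

66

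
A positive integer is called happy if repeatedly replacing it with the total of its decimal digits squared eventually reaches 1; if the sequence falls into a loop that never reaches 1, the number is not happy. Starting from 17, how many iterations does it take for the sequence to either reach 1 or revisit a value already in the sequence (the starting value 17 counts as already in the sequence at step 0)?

13

17 → 1² + 7² = 50
50 → 5² + 0² = 25
25 → 2² + 5² = 29
29 → 2² + 9² = 85
85 → 8² + 5² = 89
89 → 8² + 9² = 145
145 → 1² + 4² + 5² = 42
42 → 4² + 2² = 20
20 → 2² + 0² = 4
4 → 4² = 16
16 → 1² + 6² = 37
37 → 3² + 7² = 58
58 → 5² + 8² = 89  — 89 repeats.
That took 13 steps.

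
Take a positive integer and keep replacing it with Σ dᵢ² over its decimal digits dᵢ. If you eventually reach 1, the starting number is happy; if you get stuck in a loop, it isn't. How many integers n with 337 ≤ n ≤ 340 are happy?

337: 337 → 67 → 85 → 89 → 145 → 42 → 20 → 4 → 16 → 37 → 58 → 89  — not happy
338: 338 → 82 → 68 → 100 → 1  — happy
339: 339 → 99 → 162 → 41 → 17 → 50 → 25 → 29 → 85 → 89 → 145 → 42 → 20 → 4 → 16 → 37 → 58 → 89  — not happy
340: 340 → 25 → 29 → 85 → 89 → 145 → 42 → 20 → 4 → 16 → 37 → 58 → 89  — not happy
happy: 338

1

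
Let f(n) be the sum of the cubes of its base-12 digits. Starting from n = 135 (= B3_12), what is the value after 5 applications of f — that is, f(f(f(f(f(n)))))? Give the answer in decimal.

197

135 = (11,3)_12 → 11³ + 3³ = 1331 + 27 = 1358
1358 = (9,5,2)_12 → 9³ + 5³ + 2³ = 729 + 125 + 8 = 862
862 = (5,11,10)_12 → 5³ + 11³ + 10³ = 125 + 1331 + 1000 = 2456
2456 = (1,5,0,8)_12 → 1³ + 5³ + 0³ + 8³ = 1 + 125 + 0 + 512 = 638
638 = (4,5,2)_12 → 4³ + 5³ + 2³ = 64 + 125 + 8 = 197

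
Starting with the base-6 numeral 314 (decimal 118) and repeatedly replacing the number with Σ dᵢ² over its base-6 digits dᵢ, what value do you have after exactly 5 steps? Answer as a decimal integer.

25

118 = (3,1,4)_6 → 3² + 1² + 4² = 26
26 = (4,2)_6 → 4² + 2² = 20
20 = (3,2)_6 → 3² + 2² = 13
13 = (2,1)_6 → 2² + 1² = 5
5 = (5)_6 → 5² = 25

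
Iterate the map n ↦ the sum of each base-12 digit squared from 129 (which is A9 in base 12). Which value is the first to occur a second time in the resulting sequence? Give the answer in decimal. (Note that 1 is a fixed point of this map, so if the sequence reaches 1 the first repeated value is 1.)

25

129 = (10,9)_12 → 10² + 9² = 181
181 = (1,3,1)_12 → 1² + 3² + 1² = 11
11 = (11)_12 → 11² = 121
121 = (10,1)_12 → 10² + 1² = 101
101 = (8,5)_12 → 8² + 5² = 89
89 = (7,5)_12 → 7² + 5² = 74
74 = (6,2)_12 → 6² + 2² = 40
40 = (3,4)_12 → 3² + 4² = 25
25 = (2,1)_12 → 2² + 1² = 5
5 = (5)_12 → 5² = 25  — 25 already appeared earlier.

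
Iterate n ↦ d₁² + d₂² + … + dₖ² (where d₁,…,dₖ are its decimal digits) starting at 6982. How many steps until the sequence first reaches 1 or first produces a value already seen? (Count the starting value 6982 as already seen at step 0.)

6982 → 185
185 → 90
90 → 81
81 → 65
65 → 61
61 → 37
37 → 58
58 → 89
89 → 145
145 → 42
42 → 20
20 → 4
4 → 16
16 → 37  — 37 repeats.
That took 14 steps.

14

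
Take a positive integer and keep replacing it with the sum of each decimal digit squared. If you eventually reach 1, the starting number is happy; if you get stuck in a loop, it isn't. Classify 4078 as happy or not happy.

happy

4078 → 129
129 → 86
86 → 100
100 → 1  — reached 1.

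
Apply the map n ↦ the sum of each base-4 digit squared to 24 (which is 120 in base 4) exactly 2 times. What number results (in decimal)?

24 = (1,2,0)_4 → 1² + 2² + 0² = 5
5 = (1,1)_4 → 1² + 1² = 2

2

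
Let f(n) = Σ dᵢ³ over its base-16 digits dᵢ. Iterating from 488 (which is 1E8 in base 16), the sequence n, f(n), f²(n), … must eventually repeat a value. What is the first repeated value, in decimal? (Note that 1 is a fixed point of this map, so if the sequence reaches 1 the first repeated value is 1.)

65

488 = (1,14,8)_16 → 1³ + 14³ + 8³ = 1 + 2744 + 512 = 3257
3257 = (12,11,9)_16 → 12³ + 11³ + 9³ = 1728 + 1331 + 729 = 3788
3788 = (14,12,12)_16 → 14³ + 12³ + 12³ = 2744 + 1728 + 1728 = 6200
6200 = (1,8,3,8)_16 → 1³ + 8³ + 3³ + 8³ = 1 + 512 + 27 + 512 = 1052
1052 = (4,1,12)_16 → 4³ + 1³ + 12³ = 64 + 1 + 1728 = 1793
1793 = (7,0,1)_16 → 7³ + 0³ + 1³ = 343 + 0 + 1 = 344
344 = (1,5,8)_16 → 1³ + 5³ + 8³ = 1 + 125 + 512 = 638
638 = (2,7,14)_16 → 2³ + 7³ + 14³ = 8 + 343 + 2744 = 3095
3095 = (12,1,7)_16 → 12³ + 1³ + 7³ = 1728 + 1 + 343 = 2072
2072 = (8,1,8)_16 → 8³ + 1³ + 8³ = 512 + 1 + 512 = 1025
1025 = (4,0,1)_16 → 4³ + 0³ + 1³ = 64 + 0 + 1 = 65
65 = (4,1)_16 → 4³ + 1³ = 64 + 1 = 65  — 65 already appeared earlier.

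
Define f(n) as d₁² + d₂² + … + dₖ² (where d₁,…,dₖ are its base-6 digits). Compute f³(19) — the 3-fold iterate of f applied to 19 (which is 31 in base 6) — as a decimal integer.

19 = (3,1)_6 → 3² + 1² = 9 + 1 = 10
10 = (1,4)_6 → 1² + 4² = 1 + 16 = 17
17 = (2,5)_6 → 2² + 5² = 4 + 25 = 29

29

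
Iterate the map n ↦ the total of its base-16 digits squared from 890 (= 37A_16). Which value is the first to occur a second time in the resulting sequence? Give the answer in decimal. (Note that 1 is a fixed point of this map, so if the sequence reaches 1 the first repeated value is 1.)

1

890 = (3,7,10)_16 → 158
158 = (9,14)_16 → 277
277 = (1,1,5)_16 → 27
27 = (1,11)_16 → 122
122 = (7,10)_16 → 149
149 = (9,5)_16 → 106
106 = (6,10)_16 → 136
136 = (8,8)_16 → 128
128 = (8,0)_16 → 64
64 = (4,0)_16 → 16
16 = (1,0)_16 → 1  — reached the fixed point 1.
1 → 1, so 1 is the first repeated value.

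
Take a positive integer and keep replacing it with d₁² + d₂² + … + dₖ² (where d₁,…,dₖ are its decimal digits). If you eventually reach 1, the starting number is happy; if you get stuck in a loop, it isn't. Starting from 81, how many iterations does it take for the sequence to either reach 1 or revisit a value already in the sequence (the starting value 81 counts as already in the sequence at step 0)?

81 → 8² + 1² = 65
65 → 6² + 5² = 61
61 → 6² + 1² = 37
37 → 3² + 7² = 58
58 → 5² + 8² = 89
89 → 8² + 9² = 145
145 → 1² + 4² + 5² = 42
42 → 4² + 2² = 20
20 → 2² + 0² = 4
4 → 4² = 16
16 → 1² + 6² = 37  — 37 repeats.
That took 11 steps.

11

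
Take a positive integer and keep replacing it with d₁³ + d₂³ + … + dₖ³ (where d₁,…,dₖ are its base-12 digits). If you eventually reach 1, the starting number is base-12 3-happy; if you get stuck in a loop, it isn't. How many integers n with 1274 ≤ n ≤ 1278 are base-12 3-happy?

4

1274: 1274 → 1520 → 1728 → 1  — base-12 3-happy
1275: 1275 → 1539 → 1539  — not base-12 3-happy
1276: 1276 → 1576 → 2395 → 751 → 476 → 566 → 1366 → 1854 → 1217 → 762 → 368 → 736 → 190 → 1028 → 856 → 1520 → 1728 → 1  — base-12 3-happy
1277: 1277 → 1637 → 1520 → 1728 → 1  — base-12 3-happy
1278: 1278 → 1728 → 1  — base-12 3-happy
base-12 3-happy: 1274, 1276, 1277, 1278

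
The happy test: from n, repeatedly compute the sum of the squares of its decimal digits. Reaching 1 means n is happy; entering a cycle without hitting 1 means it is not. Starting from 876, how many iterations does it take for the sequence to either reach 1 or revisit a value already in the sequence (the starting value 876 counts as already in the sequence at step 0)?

11

876 → 8² + 7² + 6² = 149
149 → 1² + 4² + 9² = 98
98 → 9² + 8² = 145
145 → 1² + 4² + 5² = 42
42 → 4² + 2² = 20
20 → 2² + 0² = 4
4 → 4² = 16
16 → 1² + 6² = 37
37 → 3² + 7² = 58
58 → 5² + 8² = 89
89 → 8² + 9² = 145  — 145 repeats.
That took 11 steps.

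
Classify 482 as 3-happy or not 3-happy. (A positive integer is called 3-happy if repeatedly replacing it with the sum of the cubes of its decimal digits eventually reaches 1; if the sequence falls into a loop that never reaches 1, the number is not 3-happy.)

not 3-happy

482 → 4³ + 8³ + 2³ = 64 + 512 + 8 = 584
584 → 5³ + 8³ + 4³ = 125 + 512 + 64 = 701
701 → 7³ + 0³ + 1³ = 343 + 0 + 1 = 344
344 → 3³ + 4³ + 4³ = 27 + 64 + 64 = 155
155 → 1³ + 5³ + 5³ = 1 + 125 + 125 = 251
251 → 2³ + 5³ + 1³ = 8 + 125 + 1 = 134
134 → 1³ + 3³ + 4³ = 1 + 27 + 64 = 92
92 → 9³ + 2³ = 729 + 8 = 737
737 → 7³ + 3³ + 7³ = 343 + 27 + 343 = 713
713 → 7³ + 1³ + 3³ = 343 + 1 + 27 = 371
371 → 3³ + 7³ + 1³ = 27 + 343 + 1 = 371  — 371 already seen; the sequence cycles without reaching 1.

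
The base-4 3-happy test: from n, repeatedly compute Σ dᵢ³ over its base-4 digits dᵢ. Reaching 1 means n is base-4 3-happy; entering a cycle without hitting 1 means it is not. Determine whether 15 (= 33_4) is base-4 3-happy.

15 = (3,3)_4 → 3³ + 3³ = 27 + 27 = 54
54 = (3,1,2)_4 → 3³ + 1³ + 2³ = 27 + 1 + 8 = 36
36 = (2,1,0)_4 → 2³ + 1³ + 0³ = 8 + 1 + 0 = 9
9 = (2,1)_4 → 2³ + 1³ = 8 + 1 = 9  — 9 already seen; the sequence cycles without reaching 1.

not base-4 3-happy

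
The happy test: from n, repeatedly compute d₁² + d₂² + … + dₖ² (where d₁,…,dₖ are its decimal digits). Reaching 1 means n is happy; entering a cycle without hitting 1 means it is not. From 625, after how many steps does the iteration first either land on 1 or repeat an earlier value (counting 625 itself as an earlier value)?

11

625 → 6² + 2² + 5² = 36 + 4 + 25 = 65
65 → 6² + 5² = 36 + 25 = 61
61 → 6² + 1² = 36 + 1 = 37
37 → 3² + 7² = 9 + 49 = 58
58 → 5² + 8² = 25 + 64 = 89
89 → 8² + 9² = 64 + 81 = 145
145 → 1² + 4² + 5² = 1 + 16 + 25 = 42
42 → 4² + 2² = 16 + 4 = 20
20 → 2² + 0² = 4 + 0 = 4
4 → 4² = 16
16 → 1² + 6² = 1 + 36 = 37  — 37 repeats.
That took 11 steps.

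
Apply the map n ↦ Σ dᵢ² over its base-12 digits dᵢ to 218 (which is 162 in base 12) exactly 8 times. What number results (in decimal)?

218 = (1,6,2)_12 → 1² + 6² + 2² = 41
41 = (3,5)_12 → 3² + 5² = 34
34 = (2,10)_12 → 2² + 10² = 104
104 = (8,8)_12 → 8² + 8² = 128
128 = (10,8)_12 → 10² + 8² = 164
164 = (1,1,8)_12 → 1² + 1² + 8² = 66
66 = (5,6)_12 → 5² + 6² = 61
61 = (5,1)_12 → 5² + 1² = 26

26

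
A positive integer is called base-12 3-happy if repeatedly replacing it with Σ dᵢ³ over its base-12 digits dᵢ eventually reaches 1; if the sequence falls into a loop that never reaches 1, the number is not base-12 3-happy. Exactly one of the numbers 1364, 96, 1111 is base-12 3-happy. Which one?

1364

1364: 1364 → 1366 → 1854 → 1217 → 762 → 368 → 736 → 190 → 1028 → 856 → 1520 → 1728 → 1  — reaches 1 (base-12 3-happy)
96: 96 → 512 → 755 → 1464 → 1008 → 343 → 415 → 1351 → 1136 → 1855 → 1344 → 793 → 342 → 288 → 8 → 512  — repeats 512 (not base-12 3-happy)
1111: 1111 → 1198 → 1539 → 1539  — repeats 1539 (not base-12 3-happy)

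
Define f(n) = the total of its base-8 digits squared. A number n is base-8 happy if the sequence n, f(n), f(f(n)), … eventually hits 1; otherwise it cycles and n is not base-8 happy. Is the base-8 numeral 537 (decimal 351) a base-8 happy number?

351 = (5,3,7)_8 → 83
83 = (1,2,3)_8 → 14
14 = (1,6)_8 → 37
37 = (4,5)_8 → 41
41 = (5,1)_8 → 26
26 = (3,2)_8 → 13
13 = (1,5)_8 → 26  — 26 already seen; the sequence cycles without reaching 1.

not base-8 happy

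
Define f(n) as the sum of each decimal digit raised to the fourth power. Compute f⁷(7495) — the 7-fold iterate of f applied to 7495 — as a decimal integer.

7495 → 9843
9843 → 10994
10994 → 13379
13379 → 9125
9125 → 7203
7203 → 2498
2498 → 10929

10929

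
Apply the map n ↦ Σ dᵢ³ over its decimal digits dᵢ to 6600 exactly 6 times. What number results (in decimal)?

6600 → 6³ + 6³ + 0³ + 0³ = 216 + 216 + 0 + 0 = 432
432 → 4³ + 3³ + 2³ = 64 + 27 + 8 = 99
99 → 9³ + 9³ = 729 + 729 = 1458
1458 → 1³ + 4³ + 5³ + 8³ = 1 + 64 + 125 + 512 = 702
702 → 7³ + 0³ + 2³ = 343 + 0 + 8 = 351
351 → 3³ + 5³ + 1³ = 27 + 125 + 1 = 153

153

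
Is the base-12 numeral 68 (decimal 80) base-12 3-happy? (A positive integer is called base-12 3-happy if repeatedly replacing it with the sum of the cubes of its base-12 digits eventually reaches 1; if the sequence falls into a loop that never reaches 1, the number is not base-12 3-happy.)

base-12 3-happy

80 = (6,8)_12 → 6³ + 8³ = 216 + 512 = 728
728 = (5,0,8)_12 → 5³ + 0³ + 8³ = 125 + 0 + 512 = 637
637 = (4,5,1)_12 → 4³ + 5³ + 1³ = 64 + 125 + 1 = 190
190 = (1,3,10)_12 → 1³ + 3³ + 10³ = 1 + 27 + 1000 = 1028
1028 = (7,1,8)_12 → 7³ + 1³ + 8³ = 343 + 1 + 512 = 856
856 = (5,11,4)_12 → 5³ + 11³ + 4³ = 125 + 1331 + 64 = 1520
1520 = (10,6,8)_12 → 10³ + 6³ + 8³ = 1000 + 216 + 512 = 1728
1728 = (1,0,0,0)_12 → 1³ + 0³ + 0³ + 0³ = 1 + 0 + 0 + 0 = 1  — reached 1.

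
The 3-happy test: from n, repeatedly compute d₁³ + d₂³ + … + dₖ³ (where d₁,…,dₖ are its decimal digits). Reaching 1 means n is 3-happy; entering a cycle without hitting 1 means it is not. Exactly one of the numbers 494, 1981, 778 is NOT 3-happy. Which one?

494

494: 494 → 857 → 980 → 1241 → 74 → 407 → 407  — repeats 407 (not 3-happy)
1981: 1981 → 1243 → 100 → 1  — reaches 1 (3-happy)
778: 778 → 1198 → 1243 → 100 → 1  — reaches 1 (3-happy)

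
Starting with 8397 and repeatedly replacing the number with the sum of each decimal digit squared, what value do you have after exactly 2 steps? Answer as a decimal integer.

13

8397 → 8² + 3² + 9² + 7² = 64 + 9 + 81 + 49 = 203
203 → 2² + 0² + 3² = 4 + 0 + 9 = 13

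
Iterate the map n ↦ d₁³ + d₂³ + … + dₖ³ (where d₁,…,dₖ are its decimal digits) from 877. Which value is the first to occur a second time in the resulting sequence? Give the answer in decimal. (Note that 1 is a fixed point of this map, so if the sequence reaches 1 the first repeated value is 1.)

1

877 → 8³ + 7³ + 7³ = 512 + 343 + 343 = 1198
1198 → 1³ + 1³ + 9³ + 8³ = 1 + 1 + 729 + 512 = 1243
1243 → 1³ + 2³ + 4³ + 3³ = 1 + 8 + 64 + 27 = 100
100 → 1³ + 0³ + 0³ = 1 + 0 + 0 = 1  — reached the fixed point 1.
1 → 1, so 1 is the first repeated value.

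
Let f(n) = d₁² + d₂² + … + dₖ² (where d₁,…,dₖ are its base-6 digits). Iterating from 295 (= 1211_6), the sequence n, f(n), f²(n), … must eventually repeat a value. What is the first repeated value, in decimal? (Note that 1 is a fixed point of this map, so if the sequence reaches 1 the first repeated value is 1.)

20

295 = (1,2,1,1)_6 → 1² + 2² + 1² + 1² = 1 + 4 + 1 + 1 = 7
7 = (1,1)_6 → 1² + 1² = 1 + 1 = 2
2 = (2)_6 → 2² = 4
4 = (4)_6 → 4² = 16
16 = (2,4)_6 → 2² + 4² = 4 + 16 = 20
20 = (3,2)_6 → 3² + 2² = 9 + 4 = 13
13 = (2,1)_6 → 2² + 1² = 4 + 1 = 5
5 = (5)_6 → 5² = 25
25 = (4,1)_6 → 4² + 1² = 16 + 1 = 17
17 = (2,5)_6 → 2² + 5² = 4 + 25 = 29
29 = (4,5)_6 → 4² + 5² = 16 + 25 = 41
41 = (1,0,5)_6 → 1² + 0² + 5² = 1 + 0 + 25 = 26
26 = (4,2)_6 → 4² + 2² = 16 + 4 = 20  — 20 already appeared earlier.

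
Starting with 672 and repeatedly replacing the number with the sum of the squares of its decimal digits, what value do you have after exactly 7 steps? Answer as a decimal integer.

672 → 6² + 7² + 2² = 36 + 49 + 4 = 89
89 → 8² + 9² = 64 + 81 = 145
145 → 1² + 4² + 5² = 1 + 16 + 25 = 42
42 → 4² + 2² = 16 + 4 = 20
20 → 2² + 0² = 4 + 0 = 4
4 → 4² = 16
16 → 1² + 6² = 1 + 36 = 37

37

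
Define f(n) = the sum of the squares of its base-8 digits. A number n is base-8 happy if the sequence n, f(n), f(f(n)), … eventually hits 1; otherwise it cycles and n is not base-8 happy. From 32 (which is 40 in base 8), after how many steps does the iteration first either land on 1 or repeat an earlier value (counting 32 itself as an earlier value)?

32 = (4,0)_8 → 16
16 = (2,0)_8 → 4
4 = (4)_8 → 16  — 16 repeats.
That took 3 steps.

3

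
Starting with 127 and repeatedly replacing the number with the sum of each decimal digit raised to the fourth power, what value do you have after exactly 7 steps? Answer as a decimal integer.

7444

127 → 1⁴ + 2⁴ + 7⁴ = 1 + 16 + 2401 = 2418
2418 → 2⁴ + 4⁴ + 1⁴ + 8⁴ = 16 + 256 + 1 + 4096 = 4369
4369 → 4⁴ + 3⁴ + 6⁴ + 9⁴ = 256 + 81 + 1296 + 6561 = 8194
8194 → 8⁴ + 1⁴ + 9⁴ + 4⁴ = 4096 + 1 + 6561 + 256 = 10914
10914 → 1⁴ + 0⁴ + 9⁴ + 1⁴ + 4⁴ = 1 + 0 + 6561 + 1 + 256 = 6819
6819 → 6⁴ + 8⁴ + 1⁴ + 9⁴ = 1296 + 4096 + 1 + 6561 = 11954
11954 → 1⁴ + 1⁴ + 9⁴ + 5⁴ + 4⁴ = 1 + 1 + 6561 + 625 + 256 = 7444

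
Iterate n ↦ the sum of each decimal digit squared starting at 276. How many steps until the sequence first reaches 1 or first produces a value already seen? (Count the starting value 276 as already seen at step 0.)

9

276 → 2² + 7² + 6² = 89
89 → 8² + 9² = 145
145 → 1² + 4² + 5² = 42
42 → 4² + 2² = 20
20 → 2² + 0² = 4
4 → 4² = 16
16 → 1² + 6² = 37
37 → 3² + 7² = 58
58 → 5² + 8² = 89  — 89 repeats.
That took 9 steps.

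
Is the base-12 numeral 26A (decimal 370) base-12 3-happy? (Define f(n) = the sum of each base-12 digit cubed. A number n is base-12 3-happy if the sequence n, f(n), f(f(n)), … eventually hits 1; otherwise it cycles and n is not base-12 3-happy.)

370 = (2,6,10)_12 → 2³ + 6³ + 10³ = 8 + 216 + 1000 = 1224
1224 = (8,6,0)_12 → 8³ + 6³ + 0³ = 512 + 216 + 0 = 728
728 = (5,0,8)_12 → 5³ + 0³ + 8³ = 125 + 0 + 512 = 637
637 = (4,5,1)_12 → 4³ + 5³ + 1³ = 64 + 125 + 1 = 190
190 = (1,3,10)_12 → 1³ + 3³ + 10³ = 1 + 27 + 1000 = 1028
1028 = (7,1,8)_12 → 7³ + 1³ + 8³ = 343 + 1 + 512 = 856
856 = (5,11,4)_12 → 5³ + 11³ + 4³ = 125 + 1331 + 64 = 1520
1520 = (10,6,8)_12 → 10³ + 6³ + 8³ = 1000 + 216 + 512 = 1728
1728 = (1,0,0,0)_12 → 1³ + 0³ + 0³ + 0³ = 1 + 0 + 0 + 0 = 1  — reached 1.

base-12 3-happy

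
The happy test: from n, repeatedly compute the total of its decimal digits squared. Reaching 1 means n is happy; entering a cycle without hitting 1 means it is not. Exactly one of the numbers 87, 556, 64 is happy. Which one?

87: 87 → 113 → 11 → 2 → 4 → 16 → 37 → 58 → 89 → 145 → 42 → 20 → 4  — repeats 4 (not happy)
556: 556 → 86 → 100 → 1  — reaches 1 (happy)
64: 64 → 52 → 29 → 85 → 89 → 145 → 42 → 20 → 4 → 16 → 37 → 58 → 89  — repeats 89 (not happy)

556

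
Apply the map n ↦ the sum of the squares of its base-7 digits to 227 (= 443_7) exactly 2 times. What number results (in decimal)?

61

227 = (4,4,3)_7 → 4² + 4² + 3² = 16 + 16 + 9 = 41
41 = (5,6)_7 → 5² + 6² = 25 + 36 = 61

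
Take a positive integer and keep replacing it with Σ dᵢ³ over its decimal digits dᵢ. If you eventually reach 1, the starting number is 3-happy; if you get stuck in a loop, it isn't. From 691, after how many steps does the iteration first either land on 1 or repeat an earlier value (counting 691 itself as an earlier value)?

691 → 6³ + 9³ + 1³ = 216 + 729 + 1 = 946
946 → 9³ + 4³ + 6³ = 729 + 64 + 216 = 1009
1009 → 1³ + 0³ + 0³ + 9³ = 1 + 0 + 0 + 729 = 730
730 → 7³ + 3³ + 0³ = 343 + 27 + 0 = 370
370 → 3³ + 7³ + 0³ = 27 + 343 + 0 = 370  — 370 repeats.
That took 5 steps.

5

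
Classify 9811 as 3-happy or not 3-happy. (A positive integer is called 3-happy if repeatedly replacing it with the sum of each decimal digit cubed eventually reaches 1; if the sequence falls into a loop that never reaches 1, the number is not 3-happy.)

3-happy

9811 → 9³ + 8³ + 1³ + 1³ = 1243
1243 → 1³ + 2³ + 4³ + 3³ = 100
100 → 1³ + 0³ + 0³ = 1  — reached 1.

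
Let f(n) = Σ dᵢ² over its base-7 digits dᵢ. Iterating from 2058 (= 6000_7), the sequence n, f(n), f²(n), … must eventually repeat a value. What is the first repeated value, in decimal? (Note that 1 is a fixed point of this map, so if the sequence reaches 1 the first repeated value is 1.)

2058 = (6,0,0,0)_7 → 6² + 0² + 0² + 0² = 36 + 0 + 0 + 0 = 36
36 = (5,1)_7 → 5² + 1² = 25 + 1 = 26
26 = (3,5)_7 → 3² + 5² = 9 + 25 = 34
34 = (4,6)_7 → 4² + 6² = 16 + 36 = 52
52 = (1,0,3)_7 → 1² + 0² + 3² = 1 + 0 + 9 = 10
10 = (1,3)_7 → 1² + 3² = 1 + 9 = 10  — 10 already appeared earlier.

10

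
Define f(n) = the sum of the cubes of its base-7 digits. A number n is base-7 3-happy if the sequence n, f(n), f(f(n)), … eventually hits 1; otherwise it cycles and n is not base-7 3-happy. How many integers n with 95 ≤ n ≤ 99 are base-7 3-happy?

1

95: 95 → 281 → 251 → 341 → 557 → 137 → 197 → 65 → 17 → 35 → 125 → 251  (repeats 251)
96: 96 → 342 → 648 → 282 → 258 → 342  (repeats 342)
97: 97 → 433 → 343 → 1  (reaches 1)
98: 98 → 8 → 2 → 8  (repeats 8)
99: 99 → 9 → 9  (repeats 9)
base-7 3-happy: 97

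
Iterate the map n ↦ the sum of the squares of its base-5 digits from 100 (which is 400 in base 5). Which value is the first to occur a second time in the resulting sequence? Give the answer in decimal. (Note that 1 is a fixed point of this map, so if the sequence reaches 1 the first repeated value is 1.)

100 = (4,0,0)_5 → 16
16 = (3,1)_5 → 10
10 = (2,0)_5 → 4
4 = (4)_5 → 16  — 16 already appeared earlier.

16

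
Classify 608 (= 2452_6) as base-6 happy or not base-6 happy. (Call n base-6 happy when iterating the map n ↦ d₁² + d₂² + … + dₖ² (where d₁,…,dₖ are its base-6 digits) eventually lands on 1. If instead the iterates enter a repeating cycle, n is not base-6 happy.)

base-6 happy

608 = (2,4,5,2)_6 → 2² + 4² + 5² + 2² = 49
49 = (1,2,1)_6 → 1² + 2² + 1² = 6
6 = (1,0)_6 → 1² + 0² = 1  — reached 1.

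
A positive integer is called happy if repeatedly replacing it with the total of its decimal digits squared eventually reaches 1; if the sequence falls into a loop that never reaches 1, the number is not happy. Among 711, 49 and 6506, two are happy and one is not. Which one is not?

711: 711 → 51 → 26 → 40 → 16 → 37 → 58 → 89 → 145 → 42 → 20 → 4 → 16  — repeats 16 (not happy)
49: 49 → 97 → 130 → 10 → 1  — reaches 1 (happy)
6506: 6506 → 97 → 130 → 10 → 1  — reaches 1 (happy)

711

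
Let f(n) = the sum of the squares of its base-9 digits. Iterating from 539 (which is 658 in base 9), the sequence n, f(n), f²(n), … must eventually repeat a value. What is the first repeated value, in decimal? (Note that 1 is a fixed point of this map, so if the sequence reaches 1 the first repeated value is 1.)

539 = (6,5,8)_9 → 6² + 5² + 8² = 125
125 = (1,4,8)_9 → 1² + 4² + 8² = 81
81 = (1,0,0)_9 → 1² + 0² + 0² = 1  — reached the fixed point 1.
1 → 1, so 1 is the first repeated value.

1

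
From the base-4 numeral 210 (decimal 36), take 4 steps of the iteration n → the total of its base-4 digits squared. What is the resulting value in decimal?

36 = (2,1,0)_4 → 2² + 1² + 0² = 5
5 = (1,1)_4 → 1² + 1² = 2
2 = (2)_4 → 2² = 4
4 = (1,0)_4 → 1² + 0² = 1

1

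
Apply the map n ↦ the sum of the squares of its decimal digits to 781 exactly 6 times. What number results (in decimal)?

58

781 → 7² + 8² + 1² = 114
114 → 1² + 1² + 4² = 18
18 → 1² + 8² = 65
65 → 6² + 5² = 61
61 → 6² + 1² = 37
37 → 3² + 7² = 58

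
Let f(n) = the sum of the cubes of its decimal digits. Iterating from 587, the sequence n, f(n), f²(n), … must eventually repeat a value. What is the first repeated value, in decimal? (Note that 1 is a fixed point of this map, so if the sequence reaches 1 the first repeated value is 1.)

407

587 → 5³ + 8³ + 7³ = 980
980 → 9³ + 8³ + 0³ = 1241
1241 → 1³ + 2³ + 4³ + 1³ = 74
74 → 7³ + 4³ = 407
407 → 4³ + 0³ + 7³ = 407  — 407 already appeared earlier.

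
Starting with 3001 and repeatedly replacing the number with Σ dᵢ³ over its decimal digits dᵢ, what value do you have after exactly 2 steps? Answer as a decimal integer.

3001 → 3³ + 0³ + 0³ + 1³ = 28
28 → 2³ + 8³ = 520

520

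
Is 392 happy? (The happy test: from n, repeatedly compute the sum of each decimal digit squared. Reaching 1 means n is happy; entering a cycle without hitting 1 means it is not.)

happy

392 → 3² + 9² + 2² = 94
94 → 9² + 4² = 97
97 → 9² + 7² = 130
130 → 1² + 3² + 0² = 10
10 → 1² + 0² = 1  — reached 1.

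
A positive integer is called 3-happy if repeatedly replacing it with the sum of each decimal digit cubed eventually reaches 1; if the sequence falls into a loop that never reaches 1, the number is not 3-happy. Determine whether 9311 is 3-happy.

not 3-happy

9311 → 9³ + 3³ + 1³ + 1³ = 758
758 → 7³ + 5³ + 8³ = 980
980 → 9³ + 8³ + 0³ = 1241
1241 → 1³ + 2³ + 4³ + 1³ = 74
74 → 7³ + 4³ = 407
407 → 4³ + 0³ + 7³ = 407  — 407 already seen; the sequence cycles without reaching 1.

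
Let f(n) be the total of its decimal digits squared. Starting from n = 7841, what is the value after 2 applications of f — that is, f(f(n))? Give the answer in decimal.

7841 → 7² + 8² + 4² + 1² = 130
130 → 1² + 3² + 0² = 10

10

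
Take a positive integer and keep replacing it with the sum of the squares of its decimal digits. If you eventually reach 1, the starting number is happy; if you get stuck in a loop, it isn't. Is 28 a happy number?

28 → 2² + 8² = 4 + 64 = 68
68 → 6² + 8² = 36 + 64 = 100
100 → 1² + 0² + 0² = 1 + 0 + 0 = 1  — reached 1.

happy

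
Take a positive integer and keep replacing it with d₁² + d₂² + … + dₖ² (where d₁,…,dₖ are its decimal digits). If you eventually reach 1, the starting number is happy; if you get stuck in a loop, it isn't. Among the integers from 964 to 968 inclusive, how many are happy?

1

964: 964 → 133 → 19 → 82 → 68 → 100 → 1  — happy
965: 965 → 142 → 21 → 5 → 25 → 29 → 85 → 89 → 145 → 42 → 20 → 4 → 16 → 37 → 58 → 89  — not happy
966: 966 → 153 → 35 → 34 → 25 → 29 → 85 → 89 → 145 → 42 → 20 → 4 → 16 → 37 → 58 → 89  — not happy
967: 967 → 166 → 73 → 58 → 89 → 145 → 42 → 20 → 4 → 16 → 37 → 58  — not happy
968: 968 → 181 → 66 → 72 → 53 → 34 → 25 → 29 → 85 → 89 → 145 → 42 → 20 → 4 → 16 → 37 → 58 → 89  — not happy
happy: 964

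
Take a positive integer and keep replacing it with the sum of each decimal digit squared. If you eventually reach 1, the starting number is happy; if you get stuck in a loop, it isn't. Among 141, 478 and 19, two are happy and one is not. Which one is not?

141

141: 141 → 18 → 65 → 61 → 37 → 58 → 89 → 145 → 42 → 20 → 4 → 16 → 37  — repeats 37 (not happy)
478: 478 → 129 → 86 → 100 → 1  — reaches 1 (happy)
19: 19 → 82 → 68 → 100 → 1  — reaches 1 (happy)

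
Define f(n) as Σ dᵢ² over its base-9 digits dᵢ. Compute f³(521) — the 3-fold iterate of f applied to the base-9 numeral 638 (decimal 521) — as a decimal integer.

5

521 = (6,3,8)_9 → 109
109 = (1,3,1)_9 → 11
11 = (1,2)_9 → 5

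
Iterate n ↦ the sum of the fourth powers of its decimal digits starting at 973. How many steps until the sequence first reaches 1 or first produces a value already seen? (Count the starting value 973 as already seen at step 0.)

973 → 9⁴ + 7⁴ + 3⁴ = 6561 + 2401 + 81 = 9043
9043 → 9⁴ + 0⁴ + 4⁴ + 3⁴ = 6561 + 0 + 256 + 81 = 6898
6898 → 6⁴ + 8⁴ + 9⁴ + 8⁴ = 1296 + 4096 + 6561 + 4096 = 16049
16049 → 1⁴ + 6⁴ + 0⁴ + 4⁴ + 9⁴ = 1 + 1296 + 0 + 256 + 6561 = 8114
8114 → 8⁴ + 1⁴ + 1⁴ + 4⁴ = 4096 + 1 + 1 + 256 = 4354
4354 → 4⁴ + 3⁴ + 5⁴ + 4⁴ = 256 + 81 + 625 + 256 = 1218
1218 → 1⁴ + 2⁴ + 1⁴ + 8⁴ = 1 + 16 + 1 + 4096 = 4114
4114 → 4⁴ + 1⁴ + 1⁴ + 4⁴ = 256 + 1 + 1 + 256 = 514
514 → 5⁴ + 1⁴ + 4⁴ = 625 + 1 + 256 = 882
882 → 8⁴ + 8⁴ + 2⁴ = 4096 + 4096 + 16 = 8208
8208 → 8⁴ + 2⁴ + 0⁴ + 8⁴ = 4096 + 16 + 0 + 4096 = 8208  — 8208 repeats.
That took 11 steps.

11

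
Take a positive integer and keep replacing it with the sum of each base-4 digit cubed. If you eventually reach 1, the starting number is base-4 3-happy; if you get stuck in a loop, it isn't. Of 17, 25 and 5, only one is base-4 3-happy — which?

17: 17 → 2 → 8 → 8  — repeats 8 (not base-4 3-happy)
25: 25 → 10 → 16 → 1  — reaches 1 (base-4 3-happy)
5: 5 → 2 → 8 → 8  — repeats 8 (not base-4 3-happy)

25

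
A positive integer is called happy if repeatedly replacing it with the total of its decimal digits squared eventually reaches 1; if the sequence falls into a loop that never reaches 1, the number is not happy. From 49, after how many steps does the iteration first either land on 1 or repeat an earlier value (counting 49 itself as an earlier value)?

4

49 → 4² + 9² = 16 + 81 = 97
97 → 9² + 7² = 81 + 49 = 130
130 → 1² + 3² + 0² = 1 + 9 + 0 = 10
10 → 1² + 0² = 1 + 0 = 1  — reached 1.
That took 4 steps.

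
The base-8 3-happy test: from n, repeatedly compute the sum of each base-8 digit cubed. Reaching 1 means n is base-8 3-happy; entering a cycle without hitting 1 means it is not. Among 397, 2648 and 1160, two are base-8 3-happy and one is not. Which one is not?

397: 397 → 342 → 349 → 277 → 197 → 152 → 35 → 91 → 55 → 559 → 469 → 476 → 434 → 440 → 559  — repeats 559 (not base-8 3-happy)
2648: 2648 → 153 → 36 → 128 → 8 → 1  — reaches 1 (base-8 3-happy)
1160: 1160 → 17 → 9 → 2 → 8 → 1  — reaches 1 (base-8 3-happy)

397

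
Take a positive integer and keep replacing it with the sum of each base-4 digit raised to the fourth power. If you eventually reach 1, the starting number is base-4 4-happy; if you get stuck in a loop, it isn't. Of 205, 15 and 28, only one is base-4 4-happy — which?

205: 205 → 163 → 113 → 83 → 83  — repeats 83 (not base-4 4-happy)
15: 15 → 162 → 48 → 81 → 3 → 81  — repeats 81 (not base-4 4-happy)
28: 28 → 82 → 18 → 17 → 2 → 16 → 1  — reaches 1 (base-4 4-happy)

28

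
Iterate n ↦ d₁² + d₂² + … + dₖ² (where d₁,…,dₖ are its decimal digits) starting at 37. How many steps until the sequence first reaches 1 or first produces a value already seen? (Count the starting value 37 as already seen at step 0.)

8

37 → 3² + 7² = 9 + 49 = 58
58 → 5² + 8² = 25 + 64 = 89
89 → 8² + 9² = 64 + 81 = 145
145 → 1² + 4² + 5² = 1 + 16 + 25 = 42
42 → 4² + 2² = 16 + 4 = 20
20 → 2² + 0² = 4 + 0 = 4
4 → 4² = 16
16 → 1² + 6² = 1 + 36 = 37  — 37 repeats.
That took 8 steps.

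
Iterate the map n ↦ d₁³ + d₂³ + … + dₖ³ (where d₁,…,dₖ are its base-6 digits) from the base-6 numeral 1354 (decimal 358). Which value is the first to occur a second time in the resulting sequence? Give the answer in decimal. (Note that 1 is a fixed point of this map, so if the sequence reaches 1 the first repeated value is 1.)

9

358 = (1,3,5,4)_6 → 1³ + 3³ + 5³ + 4³ = 217
217 = (1,0,0,1)_6 → 1³ + 0³ + 0³ + 1³ = 2
2 = (2)_6 → 2³ = 8
8 = (1,2)_6 → 1³ + 2³ = 9
9 = (1,3)_6 → 1³ + 3³ = 28
28 = (4,4)_6 → 4³ + 4³ = 128
128 = (3,3,2)_6 → 3³ + 3³ + 2³ = 62
62 = (1,4,2)_6 → 1³ + 4³ + 2³ = 73
73 = (2,0,1)_6 → 2³ + 0³ + 1³ = 9  — 9 already appeared earlier.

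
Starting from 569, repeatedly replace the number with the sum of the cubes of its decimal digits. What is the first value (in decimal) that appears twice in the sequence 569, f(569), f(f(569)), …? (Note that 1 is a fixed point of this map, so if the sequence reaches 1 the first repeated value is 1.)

371

569 → 5³ + 6³ + 9³ = 125 + 216 + 729 = 1070
1070 → 1³ + 0³ + 7³ + 0³ = 1 + 0 + 343 + 0 = 344
344 → 3³ + 4³ + 4³ = 27 + 64 + 64 = 155
155 → 1³ + 5³ + 5³ = 1 + 125 + 125 = 251
251 → 2³ + 5³ + 1³ = 8 + 125 + 1 = 134
134 → 1³ + 3³ + 4³ = 1 + 27 + 64 = 92
92 → 9³ + 2³ = 729 + 8 = 737
737 → 7³ + 3³ + 7³ = 343 + 27 + 343 = 713
713 → 7³ + 1³ + 3³ = 343 + 1 + 27 = 371
371 → 3³ + 7³ + 1³ = 27 + 343 + 1 = 371  — 371 already appeared earlier.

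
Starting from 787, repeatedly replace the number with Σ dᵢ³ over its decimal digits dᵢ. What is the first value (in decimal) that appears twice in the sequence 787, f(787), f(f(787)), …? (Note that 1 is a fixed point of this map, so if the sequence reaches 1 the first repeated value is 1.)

1

787 → 7³ + 8³ + 7³ = 343 + 512 + 343 = 1198
1198 → 1³ + 1³ + 9³ + 8³ = 1 + 1 + 729 + 512 = 1243
1243 → 1³ + 2³ + 4³ + 3³ = 1 + 8 + 64 + 27 = 100
100 → 1³ + 0³ + 0³ = 1 + 0 + 0 = 1  — reached the fixed point 1.
1 → 1, so 1 is the first repeated value.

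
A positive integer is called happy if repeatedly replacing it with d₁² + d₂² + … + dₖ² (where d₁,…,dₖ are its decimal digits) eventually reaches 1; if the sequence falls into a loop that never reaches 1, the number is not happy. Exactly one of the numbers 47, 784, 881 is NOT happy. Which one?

47: 47 → 65 → 61 → 37 → 58 → 89 → 145 → 42 → 20 → 4 → 16 → 37  — repeats 37 (not happy)
784: 784 → 129 → 86 → 100 → 1  — reaches 1 (happy)
881: 881 → 129 → 86 → 100 → 1  — reaches 1 (happy)

47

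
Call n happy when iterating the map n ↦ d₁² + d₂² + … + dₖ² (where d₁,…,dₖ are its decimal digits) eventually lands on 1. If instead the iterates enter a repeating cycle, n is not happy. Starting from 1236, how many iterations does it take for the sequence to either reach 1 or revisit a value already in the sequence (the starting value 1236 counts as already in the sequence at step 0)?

1236 → 1² + 2² + 3² + 6² = 1 + 4 + 9 + 36 = 50
50 → 5² + 0² = 25 + 0 = 25
25 → 2² + 5² = 4 + 25 = 29
29 → 2² + 9² = 4 + 81 = 85
85 → 8² + 5² = 64 + 25 = 89
89 → 8² + 9² = 64 + 81 = 145
145 → 1² + 4² + 5² = 1 + 16 + 25 = 42
42 → 4² + 2² = 16 + 4 = 20
20 → 2² + 0² = 4 + 0 = 4
4 → 4² = 16
16 → 1² + 6² = 1 + 36 = 37
37 → 3² + 7² = 9 + 49 = 58
58 → 5² + 8² = 25 + 64 = 89  — 89 repeats.
That took 13 steps.

13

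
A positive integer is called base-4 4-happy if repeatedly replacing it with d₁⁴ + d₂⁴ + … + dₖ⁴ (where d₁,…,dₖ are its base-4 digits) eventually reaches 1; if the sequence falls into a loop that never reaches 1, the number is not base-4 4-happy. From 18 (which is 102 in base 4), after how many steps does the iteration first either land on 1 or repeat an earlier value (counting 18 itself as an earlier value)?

18 = (1,0,2)_4 → 1⁴ + 0⁴ + 2⁴ = 17
17 = (1,0,1)_4 → 1⁴ + 0⁴ + 1⁴ = 2
2 = (2)_4 → 2⁴ = 16
16 = (1,0,0)_4 → 1⁴ + 0⁴ + 0⁴ = 1  — reached 1.
That took 4 steps.

4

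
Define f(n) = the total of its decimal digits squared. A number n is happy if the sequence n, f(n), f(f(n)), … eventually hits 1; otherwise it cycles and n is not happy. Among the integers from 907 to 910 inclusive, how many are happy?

907: 907 → 130 → 10 → 1  (reaches 1)
908: 908 → 145 → 42 → 20 → 4 → 16 → 37 → 58 → 89 → 145  (repeats 145)
909: 909 → 162 → 41 → 17 → 50 → 25 → 29 → 85 → 89 → 145 → 42 → 20 → 4 → 16 → 37 → 58 → 89  (repeats 89)
910: 910 → 82 → 68 → 100 → 1  (reaches 1)
happy: 907, 910

2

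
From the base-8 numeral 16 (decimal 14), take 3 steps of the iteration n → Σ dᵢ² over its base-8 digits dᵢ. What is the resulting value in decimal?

14 = (1,6)_8 → 1² + 6² = 1 + 36 = 37
37 = (4,5)_8 → 4² + 5² = 16 + 25 = 41
41 = (5,1)_8 → 5² + 1² = 25 + 1 = 26

26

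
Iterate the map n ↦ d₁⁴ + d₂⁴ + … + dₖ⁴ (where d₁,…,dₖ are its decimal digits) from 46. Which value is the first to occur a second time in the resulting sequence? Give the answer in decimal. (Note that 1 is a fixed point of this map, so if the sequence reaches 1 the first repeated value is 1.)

46 → 4⁴ + 6⁴ = 1552
1552 → 1⁴ + 5⁴ + 5⁴ + 2⁴ = 1267
1267 → 1⁴ + 2⁴ + 6⁴ + 7⁴ = 3714
3714 → 3⁴ + 7⁴ + 1⁴ + 4⁴ = 2739
2739 → 2⁴ + 7⁴ + 3⁴ + 9⁴ = 9059
9059 → 9⁴ + 0⁴ + 5⁴ + 9⁴ = 13747
13747 → 1⁴ + 3⁴ + 7⁴ + 4⁴ + 7⁴ = 5140
5140 → 5⁴ + 1⁴ + 4⁴ + 0⁴ = 882
882 → 8⁴ + 8⁴ + 2⁴ = 8208
8208 → 8⁴ + 2⁴ + 0⁴ + 8⁴ = 8208  — 8208 already appeared earlier.

8208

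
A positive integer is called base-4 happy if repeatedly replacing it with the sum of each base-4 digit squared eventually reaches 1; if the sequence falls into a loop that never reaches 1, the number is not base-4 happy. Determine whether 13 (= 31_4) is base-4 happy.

13 = (3,1)_4 → 3² + 1² = 10
10 = (2,2)_4 → 2² + 2² = 8
8 = (2,0)_4 → 2² + 0² = 4
4 = (1,0)_4 → 1² + 0² = 1  — reached 1.

base-4 happy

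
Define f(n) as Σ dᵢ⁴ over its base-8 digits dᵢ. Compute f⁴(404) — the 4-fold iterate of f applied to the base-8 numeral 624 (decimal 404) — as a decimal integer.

33

404 = (6,2,4)_8 → 6⁴ + 2⁴ + 4⁴ = 1568
1568 = (3,0,4,0)_8 → 3⁴ + 0⁴ + 4⁴ + 0⁴ = 337
337 = (5,2,1)_8 → 5⁴ + 2⁴ + 1⁴ = 642
642 = (1,2,0,2)_8 → 1⁴ + 2⁴ + 0⁴ + 2⁴ = 33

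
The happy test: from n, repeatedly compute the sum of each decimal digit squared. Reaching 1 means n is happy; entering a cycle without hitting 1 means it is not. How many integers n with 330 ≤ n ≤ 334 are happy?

330: 330 → 18 → 65 → 61 → 37 → 58 → 89 → 145 → 42 → 20 → 4 → 16 → 37  (repeats 37)
331: 331 → 19 → 82 → 68 → 100 → 1  (reaches 1)
332: 332 → 22 → 8 → 64 → 52 → 29 → 85 → 89 → 145 → 42 → 20 → 4 → 16 → 37 → 58 → 89  (repeats 89)
333: 333 → 27 → 53 → 34 → 25 → 29 → 85 → 89 → 145 → 42 → 20 → 4 → 16 → 37 → 58 → 89  (repeats 89)
334: 334 → 34 → 25 → 29 → 85 → 89 → 145 → 42 → 20 → 4 → 16 → 37 → 58 → 89  (repeats 89)
happy: 331

1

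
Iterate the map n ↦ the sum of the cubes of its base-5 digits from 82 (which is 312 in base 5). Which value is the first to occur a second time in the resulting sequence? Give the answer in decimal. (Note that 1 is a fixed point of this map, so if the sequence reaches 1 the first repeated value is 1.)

82 = (3,1,2)_5 → 3³ + 1³ + 2³ = 36
36 = (1,2,1)_5 → 1³ + 2³ + 1³ = 10
10 = (2,0)_5 → 2³ + 0³ = 8
8 = (1,3)_5 → 1³ + 3³ = 28
28 = (1,0,3)_5 → 1³ + 0³ + 3³ = 28  — 28 already appeared earlier.

28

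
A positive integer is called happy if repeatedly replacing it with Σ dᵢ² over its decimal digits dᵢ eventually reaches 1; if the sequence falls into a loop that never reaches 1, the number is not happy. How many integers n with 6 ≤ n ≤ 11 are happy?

6: 6 → 36 → 45 → 41 → 17 → 50 → 25 → 29 → 85 → 89 → 145 → 42 → 20 → 4 → 16 → 37 → 58 → 89  — not happy
7: 7 → 49 → 97 → 130 → 10 → 1  — happy
8: 8 → 64 → 52 → 29 → 85 → 89 → 145 → 42 → 20 → 4 → 16 → 37 → 58 → 89  — not happy
9: 9 → 81 → 65 → 61 → 37 → 58 → 89 → 145 → 42 → 20 → 4 → 16 → 37  — not happy
10: 10 → 1  — happy
11: 11 → 2 → 4 → 16 → 37 → 58 → 89 → 145 → 42 → 20 → 4  — not happy
happy: 7, 10

2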